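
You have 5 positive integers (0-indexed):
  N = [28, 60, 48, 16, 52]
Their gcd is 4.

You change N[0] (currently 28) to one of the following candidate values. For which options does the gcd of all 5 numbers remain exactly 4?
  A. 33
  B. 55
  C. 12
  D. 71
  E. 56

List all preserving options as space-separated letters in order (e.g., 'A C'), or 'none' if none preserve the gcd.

Answer: C E

Derivation:
Old gcd = 4; gcd of others (without N[0]) = 4
New gcd for candidate v: gcd(4, v). Preserves old gcd iff gcd(4, v) = 4.
  Option A: v=33, gcd(4,33)=1 -> changes
  Option B: v=55, gcd(4,55)=1 -> changes
  Option C: v=12, gcd(4,12)=4 -> preserves
  Option D: v=71, gcd(4,71)=1 -> changes
  Option E: v=56, gcd(4,56)=4 -> preserves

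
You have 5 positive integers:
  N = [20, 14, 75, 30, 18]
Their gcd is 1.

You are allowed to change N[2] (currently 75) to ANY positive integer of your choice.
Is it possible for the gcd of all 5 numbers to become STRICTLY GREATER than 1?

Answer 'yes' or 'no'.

Answer: yes

Derivation:
Current gcd = 1
gcd of all OTHER numbers (without N[2]=75): gcd([20, 14, 30, 18]) = 2
The new gcd after any change is gcd(2, new_value).
This can be at most 2.
Since 2 > old gcd 1, the gcd CAN increase (e.g., set N[2] = 2).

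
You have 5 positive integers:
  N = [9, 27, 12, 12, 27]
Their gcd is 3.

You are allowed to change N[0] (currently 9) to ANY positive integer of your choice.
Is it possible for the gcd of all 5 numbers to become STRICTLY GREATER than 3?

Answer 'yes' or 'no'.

Current gcd = 3
gcd of all OTHER numbers (without N[0]=9): gcd([27, 12, 12, 27]) = 3
The new gcd after any change is gcd(3, new_value).
This can be at most 3.
Since 3 = old gcd 3, the gcd can only stay the same or decrease.

Answer: no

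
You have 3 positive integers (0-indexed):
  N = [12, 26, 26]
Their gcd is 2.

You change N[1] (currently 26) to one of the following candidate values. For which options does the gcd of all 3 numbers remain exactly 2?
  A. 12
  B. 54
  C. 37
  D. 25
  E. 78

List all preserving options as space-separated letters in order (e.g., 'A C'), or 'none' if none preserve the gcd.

Old gcd = 2; gcd of others (without N[1]) = 2
New gcd for candidate v: gcd(2, v). Preserves old gcd iff gcd(2, v) = 2.
  Option A: v=12, gcd(2,12)=2 -> preserves
  Option B: v=54, gcd(2,54)=2 -> preserves
  Option C: v=37, gcd(2,37)=1 -> changes
  Option D: v=25, gcd(2,25)=1 -> changes
  Option E: v=78, gcd(2,78)=2 -> preserves

Answer: A B E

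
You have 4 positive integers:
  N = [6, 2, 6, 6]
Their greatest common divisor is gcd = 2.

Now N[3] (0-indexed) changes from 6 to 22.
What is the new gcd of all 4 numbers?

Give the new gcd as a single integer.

Answer: 2

Derivation:
Numbers: [6, 2, 6, 6], gcd = 2
Change: index 3, 6 -> 22
gcd of the OTHER numbers (without index 3): gcd([6, 2, 6]) = 2
New gcd = gcd(g_others, new_val) = gcd(2, 22) = 2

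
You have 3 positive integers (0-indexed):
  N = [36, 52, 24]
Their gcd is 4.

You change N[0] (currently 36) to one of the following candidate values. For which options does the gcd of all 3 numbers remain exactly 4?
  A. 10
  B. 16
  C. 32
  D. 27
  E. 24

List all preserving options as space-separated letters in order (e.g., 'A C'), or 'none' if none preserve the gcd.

Answer: B C E

Derivation:
Old gcd = 4; gcd of others (without N[0]) = 4
New gcd for candidate v: gcd(4, v). Preserves old gcd iff gcd(4, v) = 4.
  Option A: v=10, gcd(4,10)=2 -> changes
  Option B: v=16, gcd(4,16)=4 -> preserves
  Option C: v=32, gcd(4,32)=4 -> preserves
  Option D: v=27, gcd(4,27)=1 -> changes
  Option E: v=24, gcd(4,24)=4 -> preserves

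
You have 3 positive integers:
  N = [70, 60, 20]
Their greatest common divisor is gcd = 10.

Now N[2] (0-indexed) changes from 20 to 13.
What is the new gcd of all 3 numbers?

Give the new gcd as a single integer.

Answer: 1

Derivation:
Numbers: [70, 60, 20], gcd = 10
Change: index 2, 20 -> 13
gcd of the OTHER numbers (without index 2): gcd([70, 60]) = 10
New gcd = gcd(g_others, new_val) = gcd(10, 13) = 1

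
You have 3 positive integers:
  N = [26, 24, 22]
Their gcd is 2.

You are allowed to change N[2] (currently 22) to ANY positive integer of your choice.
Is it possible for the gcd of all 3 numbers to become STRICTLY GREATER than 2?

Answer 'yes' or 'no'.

Answer: no

Derivation:
Current gcd = 2
gcd of all OTHER numbers (without N[2]=22): gcd([26, 24]) = 2
The new gcd after any change is gcd(2, new_value).
This can be at most 2.
Since 2 = old gcd 2, the gcd can only stay the same or decrease.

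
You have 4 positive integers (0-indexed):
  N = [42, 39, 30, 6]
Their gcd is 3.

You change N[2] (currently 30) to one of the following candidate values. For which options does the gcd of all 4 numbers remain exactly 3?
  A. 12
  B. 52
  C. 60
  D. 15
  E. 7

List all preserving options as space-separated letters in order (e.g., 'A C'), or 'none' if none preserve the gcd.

Old gcd = 3; gcd of others (without N[2]) = 3
New gcd for candidate v: gcd(3, v). Preserves old gcd iff gcd(3, v) = 3.
  Option A: v=12, gcd(3,12)=3 -> preserves
  Option B: v=52, gcd(3,52)=1 -> changes
  Option C: v=60, gcd(3,60)=3 -> preserves
  Option D: v=15, gcd(3,15)=3 -> preserves
  Option E: v=7, gcd(3,7)=1 -> changes

Answer: A C D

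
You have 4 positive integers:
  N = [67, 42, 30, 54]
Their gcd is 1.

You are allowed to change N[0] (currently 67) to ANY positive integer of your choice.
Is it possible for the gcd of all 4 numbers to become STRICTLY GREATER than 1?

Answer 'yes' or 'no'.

Answer: yes

Derivation:
Current gcd = 1
gcd of all OTHER numbers (without N[0]=67): gcd([42, 30, 54]) = 6
The new gcd after any change is gcd(6, new_value).
This can be at most 6.
Since 6 > old gcd 1, the gcd CAN increase (e.g., set N[0] = 6).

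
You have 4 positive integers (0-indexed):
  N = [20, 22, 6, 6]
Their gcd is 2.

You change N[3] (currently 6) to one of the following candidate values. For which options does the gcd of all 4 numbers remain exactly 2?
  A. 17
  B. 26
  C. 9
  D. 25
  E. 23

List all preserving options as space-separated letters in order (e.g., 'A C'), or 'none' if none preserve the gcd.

Old gcd = 2; gcd of others (without N[3]) = 2
New gcd for candidate v: gcd(2, v). Preserves old gcd iff gcd(2, v) = 2.
  Option A: v=17, gcd(2,17)=1 -> changes
  Option B: v=26, gcd(2,26)=2 -> preserves
  Option C: v=9, gcd(2,9)=1 -> changes
  Option D: v=25, gcd(2,25)=1 -> changes
  Option E: v=23, gcd(2,23)=1 -> changes

Answer: B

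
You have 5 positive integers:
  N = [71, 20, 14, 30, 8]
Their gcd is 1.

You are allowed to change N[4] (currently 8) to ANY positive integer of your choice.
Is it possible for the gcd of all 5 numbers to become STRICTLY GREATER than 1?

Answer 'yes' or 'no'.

Current gcd = 1
gcd of all OTHER numbers (without N[4]=8): gcd([71, 20, 14, 30]) = 1
The new gcd after any change is gcd(1, new_value).
This can be at most 1.
Since 1 = old gcd 1, the gcd can only stay the same or decrease.

Answer: no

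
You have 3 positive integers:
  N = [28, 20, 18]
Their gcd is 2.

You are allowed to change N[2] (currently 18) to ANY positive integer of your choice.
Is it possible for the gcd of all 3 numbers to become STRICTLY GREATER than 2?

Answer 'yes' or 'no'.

Answer: yes

Derivation:
Current gcd = 2
gcd of all OTHER numbers (without N[2]=18): gcd([28, 20]) = 4
The new gcd after any change is gcd(4, new_value).
This can be at most 4.
Since 4 > old gcd 2, the gcd CAN increase (e.g., set N[2] = 4).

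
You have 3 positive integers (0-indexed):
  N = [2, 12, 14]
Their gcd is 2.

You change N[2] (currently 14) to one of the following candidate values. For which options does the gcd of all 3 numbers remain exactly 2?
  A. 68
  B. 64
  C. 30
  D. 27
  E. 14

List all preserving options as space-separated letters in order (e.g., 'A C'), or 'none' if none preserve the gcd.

Answer: A B C E

Derivation:
Old gcd = 2; gcd of others (without N[2]) = 2
New gcd for candidate v: gcd(2, v). Preserves old gcd iff gcd(2, v) = 2.
  Option A: v=68, gcd(2,68)=2 -> preserves
  Option B: v=64, gcd(2,64)=2 -> preserves
  Option C: v=30, gcd(2,30)=2 -> preserves
  Option D: v=27, gcd(2,27)=1 -> changes
  Option E: v=14, gcd(2,14)=2 -> preserves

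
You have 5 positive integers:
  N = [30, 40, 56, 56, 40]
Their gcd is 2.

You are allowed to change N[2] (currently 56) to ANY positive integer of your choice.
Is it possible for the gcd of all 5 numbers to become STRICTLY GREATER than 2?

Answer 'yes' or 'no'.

Answer: no

Derivation:
Current gcd = 2
gcd of all OTHER numbers (without N[2]=56): gcd([30, 40, 56, 40]) = 2
The new gcd after any change is gcd(2, new_value).
This can be at most 2.
Since 2 = old gcd 2, the gcd can only stay the same or decrease.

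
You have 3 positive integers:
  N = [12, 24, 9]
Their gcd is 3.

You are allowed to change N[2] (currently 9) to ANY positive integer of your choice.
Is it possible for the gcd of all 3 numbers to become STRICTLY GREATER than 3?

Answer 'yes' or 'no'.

Answer: yes

Derivation:
Current gcd = 3
gcd of all OTHER numbers (without N[2]=9): gcd([12, 24]) = 12
The new gcd after any change is gcd(12, new_value).
This can be at most 12.
Since 12 > old gcd 3, the gcd CAN increase (e.g., set N[2] = 12).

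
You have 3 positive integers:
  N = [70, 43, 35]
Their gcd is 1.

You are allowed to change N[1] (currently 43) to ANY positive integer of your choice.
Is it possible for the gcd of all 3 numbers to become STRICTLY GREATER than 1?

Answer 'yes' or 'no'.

Current gcd = 1
gcd of all OTHER numbers (without N[1]=43): gcd([70, 35]) = 35
The new gcd after any change is gcd(35, new_value).
This can be at most 35.
Since 35 > old gcd 1, the gcd CAN increase (e.g., set N[1] = 35).

Answer: yes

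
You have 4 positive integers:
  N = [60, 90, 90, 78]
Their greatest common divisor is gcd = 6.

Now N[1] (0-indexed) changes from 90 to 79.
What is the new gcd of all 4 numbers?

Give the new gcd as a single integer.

Numbers: [60, 90, 90, 78], gcd = 6
Change: index 1, 90 -> 79
gcd of the OTHER numbers (without index 1): gcd([60, 90, 78]) = 6
New gcd = gcd(g_others, new_val) = gcd(6, 79) = 1

Answer: 1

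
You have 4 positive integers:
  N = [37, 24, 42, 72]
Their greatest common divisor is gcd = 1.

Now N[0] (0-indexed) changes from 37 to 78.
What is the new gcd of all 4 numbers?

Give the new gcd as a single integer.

Answer: 6

Derivation:
Numbers: [37, 24, 42, 72], gcd = 1
Change: index 0, 37 -> 78
gcd of the OTHER numbers (without index 0): gcd([24, 42, 72]) = 6
New gcd = gcd(g_others, new_val) = gcd(6, 78) = 6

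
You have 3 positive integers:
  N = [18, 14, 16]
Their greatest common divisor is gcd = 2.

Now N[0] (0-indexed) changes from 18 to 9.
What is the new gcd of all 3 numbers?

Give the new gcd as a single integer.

Answer: 1

Derivation:
Numbers: [18, 14, 16], gcd = 2
Change: index 0, 18 -> 9
gcd of the OTHER numbers (without index 0): gcd([14, 16]) = 2
New gcd = gcd(g_others, new_val) = gcd(2, 9) = 1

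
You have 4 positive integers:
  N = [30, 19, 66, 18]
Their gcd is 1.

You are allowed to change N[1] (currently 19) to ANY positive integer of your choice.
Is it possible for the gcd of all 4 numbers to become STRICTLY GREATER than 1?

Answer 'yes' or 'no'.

Current gcd = 1
gcd of all OTHER numbers (without N[1]=19): gcd([30, 66, 18]) = 6
The new gcd after any change is gcd(6, new_value).
This can be at most 6.
Since 6 > old gcd 1, the gcd CAN increase (e.g., set N[1] = 6).

Answer: yes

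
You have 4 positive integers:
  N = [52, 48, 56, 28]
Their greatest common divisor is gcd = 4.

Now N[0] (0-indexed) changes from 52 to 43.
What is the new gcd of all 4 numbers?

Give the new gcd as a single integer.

Numbers: [52, 48, 56, 28], gcd = 4
Change: index 0, 52 -> 43
gcd of the OTHER numbers (without index 0): gcd([48, 56, 28]) = 4
New gcd = gcd(g_others, new_val) = gcd(4, 43) = 1

Answer: 1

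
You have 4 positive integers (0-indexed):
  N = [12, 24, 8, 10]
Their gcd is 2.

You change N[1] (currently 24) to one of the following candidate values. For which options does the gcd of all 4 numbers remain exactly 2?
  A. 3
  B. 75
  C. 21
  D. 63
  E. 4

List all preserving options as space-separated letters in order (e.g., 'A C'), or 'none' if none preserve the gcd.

Old gcd = 2; gcd of others (without N[1]) = 2
New gcd for candidate v: gcd(2, v). Preserves old gcd iff gcd(2, v) = 2.
  Option A: v=3, gcd(2,3)=1 -> changes
  Option B: v=75, gcd(2,75)=1 -> changes
  Option C: v=21, gcd(2,21)=1 -> changes
  Option D: v=63, gcd(2,63)=1 -> changes
  Option E: v=4, gcd(2,4)=2 -> preserves

Answer: E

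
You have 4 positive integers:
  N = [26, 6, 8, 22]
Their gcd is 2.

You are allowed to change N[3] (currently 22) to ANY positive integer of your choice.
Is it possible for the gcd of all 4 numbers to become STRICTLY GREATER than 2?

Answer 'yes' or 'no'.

Current gcd = 2
gcd of all OTHER numbers (without N[3]=22): gcd([26, 6, 8]) = 2
The new gcd after any change is gcd(2, new_value).
This can be at most 2.
Since 2 = old gcd 2, the gcd can only stay the same or decrease.

Answer: no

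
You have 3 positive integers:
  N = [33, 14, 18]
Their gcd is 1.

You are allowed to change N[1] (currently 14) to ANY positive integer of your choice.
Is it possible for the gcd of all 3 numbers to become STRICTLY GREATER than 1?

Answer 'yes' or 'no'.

Answer: yes

Derivation:
Current gcd = 1
gcd of all OTHER numbers (without N[1]=14): gcd([33, 18]) = 3
The new gcd after any change is gcd(3, new_value).
This can be at most 3.
Since 3 > old gcd 1, the gcd CAN increase (e.g., set N[1] = 3).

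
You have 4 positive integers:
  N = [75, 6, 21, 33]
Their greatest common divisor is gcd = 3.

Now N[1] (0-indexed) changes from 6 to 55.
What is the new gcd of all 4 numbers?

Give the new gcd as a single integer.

Numbers: [75, 6, 21, 33], gcd = 3
Change: index 1, 6 -> 55
gcd of the OTHER numbers (without index 1): gcd([75, 21, 33]) = 3
New gcd = gcd(g_others, new_val) = gcd(3, 55) = 1

Answer: 1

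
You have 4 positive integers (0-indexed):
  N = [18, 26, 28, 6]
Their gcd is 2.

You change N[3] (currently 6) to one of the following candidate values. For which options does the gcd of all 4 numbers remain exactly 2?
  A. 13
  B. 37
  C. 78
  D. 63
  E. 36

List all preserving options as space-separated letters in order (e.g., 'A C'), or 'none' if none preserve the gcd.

Old gcd = 2; gcd of others (without N[3]) = 2
New gcd for candidate v: gcd(2, v). Preserves old gcd iff gcd(2, v) = 2.
  Option A: v=13, gcd(2,13)=1 -> changes
  Option B: v=37, gcd(2,37)=1 -> changes
  Option C: v=78, gcd(2,78)=2 -> preserves
  Option D: v=63, gcd(2,63)=1 -> changes
  Option E: v=36, gcd(2,36)=2 -> preserves

Answer: C E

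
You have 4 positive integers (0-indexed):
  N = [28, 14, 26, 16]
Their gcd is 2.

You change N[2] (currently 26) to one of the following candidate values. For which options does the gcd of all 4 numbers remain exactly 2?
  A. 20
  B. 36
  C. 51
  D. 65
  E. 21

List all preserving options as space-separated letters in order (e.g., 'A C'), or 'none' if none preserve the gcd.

Old gcd = 2; gcd of others (without N[2]) = 2
New gcd for candidate v: gcd(2, v). Preserves old gcd iff gcd(2, v) = 2.
  Option A: v=20, gcd(2,20)=2 -> preserves
  Option B: v=36, gcd(2,36)=2 -> preserves
  Option C: v=51, gcd(2,51)=1 -> changes
  Option D: v=65, gcd(2,65)=1 -> changes
  Option E: v=21, gcd(2,21)=1 -> changes

Answer: A B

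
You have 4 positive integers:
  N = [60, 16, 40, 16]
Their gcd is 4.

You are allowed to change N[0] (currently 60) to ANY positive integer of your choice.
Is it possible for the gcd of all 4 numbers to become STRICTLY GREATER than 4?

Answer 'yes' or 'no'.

Answer: yes

Derivation:
Current gcd = 4
gcd of all OTHER numbers (without N[0]=60): gcd([16, 40, 16]) = 8
The new gcd after any change is gcd(8, new_value).
This can be at most 8.
Since 8 > old gcd 4, the gcd CAN increase (e.g., set N[0] = 8).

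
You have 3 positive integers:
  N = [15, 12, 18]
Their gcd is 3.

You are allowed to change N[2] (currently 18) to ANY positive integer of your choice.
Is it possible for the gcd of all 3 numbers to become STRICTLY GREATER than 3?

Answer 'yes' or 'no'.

Answer: no

Derivation:
Current gcd = 3
gcd of all OTHER numbers (without N[2]=18): gcd([15, 12]) = 3
The new gcd after any change is gcd(3, new_value).
This can be at most 3.
Since 3 = old gcd 3, the gcd can only stay the same or decrease.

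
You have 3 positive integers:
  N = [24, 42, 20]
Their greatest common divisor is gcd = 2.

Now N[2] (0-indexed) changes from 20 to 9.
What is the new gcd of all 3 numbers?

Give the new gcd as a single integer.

Answer: 3

Derivation:
Numbers: [24, 42, 20], gcd = 2
Change: index 2, 20 -> 9
gcd of the OTHER numbers (without index 2): gcd([24, 42]) = 6
New gcd = gcd(g_others, new_val) = gcd(6, 9) = 3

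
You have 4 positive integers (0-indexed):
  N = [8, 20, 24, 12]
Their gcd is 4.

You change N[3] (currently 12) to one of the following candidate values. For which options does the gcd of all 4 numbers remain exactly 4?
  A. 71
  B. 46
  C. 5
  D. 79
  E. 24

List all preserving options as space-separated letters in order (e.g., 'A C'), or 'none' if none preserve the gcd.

Old gcd = 4; gcd of others (without N[3]) = 4
New gcd for candidate v: gcd(4, v). Preserves old gcd iff gcd(4, v) = 4.
  Option A: v=71, gcd(4,71)=1 -> changes
  Option B: v=46, gcd(4,46)=2 -> changes
  Option C: v=5, gcd(4,5)=1 -> changes
  Option D: v=79, gcd(4,79)=1 -> changes
  Option E: v=24, gcd(4,24)=4 -> preserves

Answer: E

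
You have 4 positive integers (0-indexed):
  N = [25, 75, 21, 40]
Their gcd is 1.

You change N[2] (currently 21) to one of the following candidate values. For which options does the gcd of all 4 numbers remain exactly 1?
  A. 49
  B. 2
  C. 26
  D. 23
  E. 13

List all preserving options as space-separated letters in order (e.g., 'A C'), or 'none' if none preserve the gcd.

Old gcd = 1; gcd of others (without N[2]) = 5
New gcd for candidate v: gcd(5, v). Preserves old gcd iff gcd(5, v) = 1.
  Option A: v=49, gcd(5,49)=1 -> preserves
  Option B: v=2, gcd(5,2)=1 -> preserves
  Option C: v=26, gcd(5,26)=1 -> preserves
  Option D: v=23, gcd(5,23)=1 -> preserves
  Option E: v=13, gcd(5,13)=1 -> preserves

Answer: A B C D E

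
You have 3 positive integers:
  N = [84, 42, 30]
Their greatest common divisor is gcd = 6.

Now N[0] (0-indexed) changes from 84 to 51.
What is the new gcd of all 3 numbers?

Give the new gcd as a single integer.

Numbers: [84, 42, 30], gcd = 6
Change: index 0, 84 -> 51
gcd of the OTHER numbers (without index 0): gcd([42, 30]) = 6
New gcd = gcd(g_others, new_val) = gcd(6, 51) = 3

Answer: 3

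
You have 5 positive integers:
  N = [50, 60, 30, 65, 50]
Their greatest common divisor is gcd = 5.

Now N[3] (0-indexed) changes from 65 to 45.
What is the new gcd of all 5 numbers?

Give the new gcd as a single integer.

Answer: 5

Derivation:
Numbers: [50, 60, 30, 65, 50], gcd = 5
Change: index 3, 65 -> 45
gcd of the OTHER numbers (without index 3): gcd([50, 60, 30, 50]) = 10
New gcd = gcd(g_others, new_val) = gcd(10, 45) = 5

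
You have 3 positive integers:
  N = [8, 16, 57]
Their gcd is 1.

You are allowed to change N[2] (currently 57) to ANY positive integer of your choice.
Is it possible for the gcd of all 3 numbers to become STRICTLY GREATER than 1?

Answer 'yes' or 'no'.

Current gcd = 1
gcd of all OTHER numbers (without N[2]=57): gcd([8, 16]) = 8
The new gcd after any change is gcd(8, new_value).
This can be at most 8.
Since 8 > old gcd 1, the gcd CAN increase (e.g., set N[2] = 8).

Answer: yes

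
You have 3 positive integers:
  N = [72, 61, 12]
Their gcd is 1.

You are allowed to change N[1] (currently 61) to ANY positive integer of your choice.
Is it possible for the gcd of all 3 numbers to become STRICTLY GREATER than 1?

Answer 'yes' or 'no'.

Answer: yes

Derivation:
Current gcd = 1
gcd of all OTHER numbers (without N[1]=61): gcd([72, 12]) = 12
The new gcd after any change is gcd(12, new_value).
This can be at most 12.
Since 12 > old gcd 1, the gcd CAN increase (e.g., set N[1] = 12).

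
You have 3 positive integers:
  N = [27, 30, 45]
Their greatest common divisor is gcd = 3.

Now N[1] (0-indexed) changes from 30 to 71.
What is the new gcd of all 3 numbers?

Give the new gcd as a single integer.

Answer: 1

Derivation:
Numbers: [27, 30, 45], gcd = 3
Change: index 1, 30 -> 71
gcd of the OTHER numbers (without index 1): gcd([27, 45]) = 9
New gcd = gcd(g_others, new_val) = gcd(9, 71) = 1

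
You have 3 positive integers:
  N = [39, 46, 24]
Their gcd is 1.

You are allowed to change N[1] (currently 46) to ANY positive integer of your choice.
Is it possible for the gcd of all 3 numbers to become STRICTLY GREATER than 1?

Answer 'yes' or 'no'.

Current gcd = 1
gcd of all OTHER numbers (without N[1]=46): gcd([39, 24]) = 3
The new gcd after any change is gcd(3, new_value).
This can be at most 3.
Since 3 > old gcd 1, the gcd CAN increase (e.g., set N[1] = 3).

Answer: yes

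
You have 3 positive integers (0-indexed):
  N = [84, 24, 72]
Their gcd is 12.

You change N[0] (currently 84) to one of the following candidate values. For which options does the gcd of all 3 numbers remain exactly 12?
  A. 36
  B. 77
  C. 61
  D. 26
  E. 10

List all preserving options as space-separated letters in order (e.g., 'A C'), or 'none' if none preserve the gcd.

Old gcd = 12; gcd of others (without N[0]) = 24
New gcd for candidate v: gcd(24, v). Preserves old gcd iff gcd(24, v) = 12.
  Option A: v=36, gcd(24,36)=12 -> preserves
  Option B: v=77, gcd(24,77)=1 -> changes
  Option C: v=61, gcd(24,61)=1 -> changes
  Option D: v=26, gcd(24,26)=2 -> changes
  Option E: v=10, gcd(24,10)=2 -> changes

Answer: A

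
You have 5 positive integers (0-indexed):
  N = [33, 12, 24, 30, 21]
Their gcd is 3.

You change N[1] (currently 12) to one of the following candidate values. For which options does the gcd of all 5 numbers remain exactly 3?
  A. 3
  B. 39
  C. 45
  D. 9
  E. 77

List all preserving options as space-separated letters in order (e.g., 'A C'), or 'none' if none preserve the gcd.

Answer: A B C D

Derivation:
Old gcd = 3; gcd of others (without N[1]) = 3
New gcd for candidate v: gcd(3, v). Preserves old gcd iff gcd(3, v) = 3.
  Option A: v=3, gcd(3,3)=3 -> preserves
  Option B: v=39, gcd(3,39)=3 -> preserves
  Option C: v=45, gcd(3,45)=3 -> preserves
  Option D: v=9, gcd(3,9)=3 -> preserves
  Option E: v=77, gcd(3,77)=1 -> changes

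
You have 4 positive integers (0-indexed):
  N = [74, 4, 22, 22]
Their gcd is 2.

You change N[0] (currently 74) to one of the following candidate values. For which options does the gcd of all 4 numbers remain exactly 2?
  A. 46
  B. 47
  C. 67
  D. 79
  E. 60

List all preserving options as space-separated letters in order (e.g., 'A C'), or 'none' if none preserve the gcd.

Answer: A E

Derivation:
Old gcd = 2; gcd of others (without N[0]) = 2
New gcd for candidate v: gcd(2, v). Preserves old gcd iff gcd(2, v) = 2.
  Option A: v=46, gcd(2,46)=2 -> preserves
  Option B: v=47, gcd(2,47)=1 -> changes
  Option C: v=67, gcd(2,67)=1 -> changes
  Option D: v=79, gcd(2,79)=1 -> changes
  Option E: v=60, gcd(2,60)=2 -> preserves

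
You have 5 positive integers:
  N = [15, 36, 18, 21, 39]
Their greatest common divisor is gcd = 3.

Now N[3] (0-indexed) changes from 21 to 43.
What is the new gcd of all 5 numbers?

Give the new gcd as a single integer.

Answer: 1

Derivation:
Numbers: [15, 36, 18, 21, 39], gcd = 3
Change: index 3, 21 -> 43
gcd of the OTHER numbers (without index 3): gcd([15, 36, 18, 39]) = 3
New gcd = gcd(g_others, new_val) = gcd(3, 43) = 1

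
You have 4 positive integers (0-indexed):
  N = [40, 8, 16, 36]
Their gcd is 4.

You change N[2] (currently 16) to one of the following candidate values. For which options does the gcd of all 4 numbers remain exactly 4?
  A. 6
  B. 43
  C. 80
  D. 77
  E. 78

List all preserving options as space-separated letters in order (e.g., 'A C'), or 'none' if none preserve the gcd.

Old gcd = 4; gcd of others (without N[2]) = 4
New gcd for candidate v: gcd(4, v). Preserves old gcd iff gcd(4, v) = 4.
  Option A: v=6, gcd(4,6)=2 -> changes
  Option B: v=43, gcd(4,43)=1 -> changes
  Option C: v=80, gcd(4,80)=4 -> preserves
  Option D: v=77, gcd(4,77)=1 -> changes
  Option E: v=78, gcd(4,78)=2 -> changes

Answer: C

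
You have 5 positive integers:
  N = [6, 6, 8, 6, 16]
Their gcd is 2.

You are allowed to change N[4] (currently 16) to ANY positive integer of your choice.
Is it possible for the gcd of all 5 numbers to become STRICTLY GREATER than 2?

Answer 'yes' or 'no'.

Current gcd = 2
gcd of all OTHER numbers (without N[4]=16): gcd([6, 6, 8, 6]) = 2
The new gcd after any change is gcd(2, new_value).
This can be at most 2.
Since 2 = old gcd 2, the gcd can only stay the same or decrease.

Answer: no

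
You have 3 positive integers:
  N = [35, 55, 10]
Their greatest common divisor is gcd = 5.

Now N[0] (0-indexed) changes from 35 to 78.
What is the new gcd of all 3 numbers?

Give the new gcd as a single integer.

Answer: 1

Derivation:
Numbers: [35, 55, 10], gcd = 5
Change: index 0, 35 -> 78
gcd of the OTHER numbers (without index 0): gcd([55, 10]) = 5
New gcd = gcd(g_others, new_val) = gcd(5, 78) = 1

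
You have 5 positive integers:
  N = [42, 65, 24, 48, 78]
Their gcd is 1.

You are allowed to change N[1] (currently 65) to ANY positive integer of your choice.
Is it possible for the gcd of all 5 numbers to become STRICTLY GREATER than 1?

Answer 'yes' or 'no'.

Answer: yes

Derivation:
Current gcd = 1
gcd of all OTHER numbers (without N[1]=65): gcd([42, 24, 48, 78]) = 6
The new gcd after any change is gcd(6, new_value).
This can be at most 6.
Since 6 > old gcd 1, the gcd CAN increase (e.g., set N[1] = 6).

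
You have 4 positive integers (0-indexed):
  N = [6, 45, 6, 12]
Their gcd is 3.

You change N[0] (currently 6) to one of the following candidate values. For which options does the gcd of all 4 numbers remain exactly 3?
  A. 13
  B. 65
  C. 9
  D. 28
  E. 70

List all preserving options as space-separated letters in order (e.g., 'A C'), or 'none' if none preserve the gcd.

Old gcd = 3; gcd of others (without N[0]) = 3
New gcd for candidate v: gcd(3, v). Preserves old gcd iff gcd(3, v) = 3.
  Option A: v=13, gcd(3,13)=1 -> changes
  Option B: v=65, gcd(3,65)=1 -> changes
  Option C: v=9, gcd(3,9)=3 -> preserves
  Option D: v=28, gcd(3,28)=1 -> changes
  Option E: v=70, gcd(3,70)=1 -> changes

Answer: C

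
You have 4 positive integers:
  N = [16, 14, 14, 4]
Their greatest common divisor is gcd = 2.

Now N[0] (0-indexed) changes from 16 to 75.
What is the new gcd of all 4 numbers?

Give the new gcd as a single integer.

Answer: 1

Derivation:
Numbers: [16, 14, 14, 4], gcd = 2
Change: index 0, 16 -> 75
gcd of the OTHER numbers (without index 0): gcd([14, 14, 4]) = 2
New gcd = gcd(g_others, new_val) = gcd(2, 75) = 1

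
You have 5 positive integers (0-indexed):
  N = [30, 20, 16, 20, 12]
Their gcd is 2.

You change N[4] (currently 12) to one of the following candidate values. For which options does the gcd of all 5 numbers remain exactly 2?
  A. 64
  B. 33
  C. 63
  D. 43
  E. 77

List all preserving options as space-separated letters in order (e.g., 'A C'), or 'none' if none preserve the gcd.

Answer: A

Derivation:
Old gcd = 2; gcd of others (without N[4]) = 2
New gcd for candidate v: gcd(2, v). Preserves old gcd iff gcd(2, v) = 2.
  Option A: v=64, gcd(2,64)=2 -> preserves
  Option B: v=33, gcd(2,33)=1 -> changes
  Option C: v=63, gcd(2,63)=1 -> changes
  Option D: v=43, gcd(2,43)=1 -> changes
  Option E: v=77, gcd(2,77)=1 -> changes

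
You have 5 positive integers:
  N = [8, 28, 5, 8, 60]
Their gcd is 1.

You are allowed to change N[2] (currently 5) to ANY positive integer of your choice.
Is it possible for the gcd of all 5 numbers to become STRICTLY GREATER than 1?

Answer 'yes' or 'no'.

Answer: yes

Derivation:
Current gcd = 1
gcd of all OTHER numbers (without N[2]=5): gcd([8, 28, 8, 60]) = 4
The new gcd after any change is gcd(4, new_value).
This can be at most 4.
Since 4 > old gcd 1, the gcd CAN increase (e.g., set N[2] = 4).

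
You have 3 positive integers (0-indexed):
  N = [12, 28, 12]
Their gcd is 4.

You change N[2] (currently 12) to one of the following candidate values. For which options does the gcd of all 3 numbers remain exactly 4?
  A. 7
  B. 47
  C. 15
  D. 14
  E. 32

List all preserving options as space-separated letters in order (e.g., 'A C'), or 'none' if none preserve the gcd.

Answer: E

Derivation:
Old gcd = 4; gcd of others (without N[2]) = 4
New gcd for candidate v: gcd(4, v). Preserves old gcd iff gcd(4, v) = 4.
  Option A: v=7, gcd(4,7)=1 -> changes
  Option B: v=47, gcd(4,47)=1 -> changes
  Option C: v=15, gcd(4,15)=1 -> changes
  Option D: v=14, gcd(4,14)=2 -> changes
  Option E: v=32, gcd(4,32)=4 -> preserves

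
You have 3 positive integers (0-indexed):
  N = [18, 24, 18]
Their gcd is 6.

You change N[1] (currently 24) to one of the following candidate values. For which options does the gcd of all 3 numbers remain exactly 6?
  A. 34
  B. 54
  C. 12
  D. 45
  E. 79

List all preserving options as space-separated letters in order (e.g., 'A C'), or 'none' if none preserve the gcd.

Answer: C

Derivation:
Old gcd = 6; gcd of others (without N[1]) = 18
New gcd for candidate v: gcd(18, v). Preserves old gcd iff gcd(18, v) = 6.
  Option A: v=34, gcd(18,34)=2 -> changes
  Option B: v=54, gcd(18,54)=18 -> changes
  Option C: v=12, gcd(18,12)=6 -> preserves
  Option D: v=45, gcd(18,45)=9 -> changes
  Option E: v=79, gcd(18,79)=1 -> changes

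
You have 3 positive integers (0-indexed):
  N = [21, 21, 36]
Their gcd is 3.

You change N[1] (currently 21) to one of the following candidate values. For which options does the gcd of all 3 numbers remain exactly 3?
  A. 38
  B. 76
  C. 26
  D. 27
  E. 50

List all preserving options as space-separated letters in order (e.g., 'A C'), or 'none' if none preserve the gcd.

Answer: D

Derivation:
Old gcd = 3; gcd of others (without N[1]) = 3
New gcd for candidate v: gcd(3, v). Preserves old gcd iff gcd(3, v) = 3.
  Option A: v=38, gcd(3,38)=1 -> changes
  Option B: v=76, gcd(3,76)=1 -> changes
  Option C: v=26, gcd(3,26)=1 -> changes
  Option D: v=27, gcd(3,27)=3 -> preserves
  Option E: v=50, gcd(3,50)=1 -> changes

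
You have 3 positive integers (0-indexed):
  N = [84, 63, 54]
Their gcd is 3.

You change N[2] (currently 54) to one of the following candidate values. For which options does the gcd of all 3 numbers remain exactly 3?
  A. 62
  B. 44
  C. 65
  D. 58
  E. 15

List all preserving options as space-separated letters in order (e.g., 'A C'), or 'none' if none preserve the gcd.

Old gcd = 3; gcd of others (without N[2]) = 21
New gcd for candidate v: gcd(21, v). Preserves old gcd iff gcd(21, v) = 3.
  Option A: v=62, gcd(21,62)=1 -> changes
  Option B: v=44, gcd(21,44)=1 -> changes
  Option C: v=65, gcd(21,65)=1 -> changes
  Option D: v=58, gcd(21,58)=1 -> changes
  Option E: v=15, gcd(21,15)=3 -> preserves

Answer: E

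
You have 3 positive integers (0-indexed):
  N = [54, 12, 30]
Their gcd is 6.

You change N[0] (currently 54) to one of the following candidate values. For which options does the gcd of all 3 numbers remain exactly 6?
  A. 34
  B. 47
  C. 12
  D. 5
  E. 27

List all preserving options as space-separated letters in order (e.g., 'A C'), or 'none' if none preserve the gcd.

Answer: C

Derivation:
Old gcd = 6; gcd of others (without N[0]) = 6
New gcd for candidate v: gcd(6, v). Preserves old gcd iff gcd(6, v) = 6.
  Option A: v=34, gcd(6,34)=2 -> changes
  Option B: v=47, gcd(6,47)=1 -> changes
  Option C: v=12, gcd(6,12)=6 -> preserves
  Option D: v=5, gcd(6,5)=1 -> changes
  Option E: v=27, gcd(6,27)=3 -> changes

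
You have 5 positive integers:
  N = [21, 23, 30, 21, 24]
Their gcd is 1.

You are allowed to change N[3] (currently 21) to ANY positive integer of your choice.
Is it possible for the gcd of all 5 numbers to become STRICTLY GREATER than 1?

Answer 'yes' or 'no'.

Answer: no

Derivation:
Current gcd = 1
gcd of all OTHER numbers (without N[3]=21): gcd([21, 23, 30, 24]) = 1
The new gcd after any change is gcd(1, new_value).
This can be at most 1.
Since 1 = old gcd 1, the gcd can only stay the same or decrease.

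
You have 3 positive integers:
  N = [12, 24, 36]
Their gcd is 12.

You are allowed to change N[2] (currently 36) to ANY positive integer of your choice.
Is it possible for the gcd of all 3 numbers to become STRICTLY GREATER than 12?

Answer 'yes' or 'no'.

Answer: no

Derivation:
Current gcd = 12
gcd of all OTHER numbers (without N[2]=36): gcd([12, 24]) = 12
The new gcd after any change is gcd(12, new_value).
This can be at most 12.
Since 12 = old gcd 12, the gcd can only stay the same or decrease.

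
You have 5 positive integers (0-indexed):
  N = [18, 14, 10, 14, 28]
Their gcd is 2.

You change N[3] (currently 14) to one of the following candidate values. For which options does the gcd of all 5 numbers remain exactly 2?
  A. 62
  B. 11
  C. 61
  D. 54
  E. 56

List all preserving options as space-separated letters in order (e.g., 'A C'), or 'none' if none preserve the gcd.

Old gcd = 2; gcd of others (without N[3]) = 2
New gcd for candidate v: gcd(2, v). Preserves old gcd iff gcd(2, v) = 2.
  Option A: v=62, gcd(2,62)=2 -> preserves
  Option B: v=11, gcd(2,11)=1 -> changes
  Option C: v=61, gcd(2,61)=1 -> changes
  Option D: v=54, gcd(2,54)=2 -> preserves
  Option E: v=56, gcd(2,56)=2 -> preserves

Answer: A D E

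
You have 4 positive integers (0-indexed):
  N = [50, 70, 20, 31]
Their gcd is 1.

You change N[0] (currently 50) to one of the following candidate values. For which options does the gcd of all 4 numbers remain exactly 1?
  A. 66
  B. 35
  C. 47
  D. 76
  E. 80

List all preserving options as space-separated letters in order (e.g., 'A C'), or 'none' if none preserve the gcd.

Answer: A B C D E

Derivation:
Old gcd = 1; gcd of others (without N[0]) = 1
New gcd for candidate v: gcd(1, v). Preserves old gcd iff gcd(1, v) = 1.
  Option A: v=66, gcd(1,66)=1 -> preserves
  Option B: v=35, gcd(1,35)=1 -> preserves
  Option C: v=47, gcd(1,47)=1 -> preserves
  Option D: v=76, gcd(1,76)=1 -> preserves
  Option E: v=80, gcd(1,80)=1 -> preserves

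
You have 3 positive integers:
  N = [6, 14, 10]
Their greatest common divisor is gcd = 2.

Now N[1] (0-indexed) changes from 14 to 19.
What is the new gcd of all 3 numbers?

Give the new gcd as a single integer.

Answer: 1

Derivation:
Numbers: [6, 14, 10], gcd = 2
Change: index 1, 14 -> 19
gcd of the OTHER numbers (without index 1): gcd([6, 10]) = 2
New gcd = gcd(g_others, new_val) = gcd(2, 19) = 1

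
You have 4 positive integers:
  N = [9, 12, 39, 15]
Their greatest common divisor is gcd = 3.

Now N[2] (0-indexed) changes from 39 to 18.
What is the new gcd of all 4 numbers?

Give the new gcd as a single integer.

Numbers: [9, 12, 39, 15], gcd = 3
Change: index 2, 39 -> 18
gcd of the OTHER numbers (without index 2): gcd([9, 12, 15]) = 3
New gcd = gcd(g_others, new_val) = gcd(3, 18) = 3

Answer: 3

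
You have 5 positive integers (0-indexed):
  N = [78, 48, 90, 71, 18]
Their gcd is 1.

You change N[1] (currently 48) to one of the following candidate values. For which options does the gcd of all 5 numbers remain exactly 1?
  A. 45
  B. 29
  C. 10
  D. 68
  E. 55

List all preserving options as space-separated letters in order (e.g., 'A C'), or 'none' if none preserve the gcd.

Old gcd = 1; gcd of others (without N[1]) = 1
New gcd for candidate v: gcd(1, v). Preserves old gcd iff gcd(1, v) = 1.
  Option A: v=45, gcd(1,45)=1 -> preserves
  Option B: v=29, gcd(1,29)=1 -> preserves
  Option C: v=10, gcd(1,10)=1 -> preserves
  Option D: v=68, gcd(1,68)=1 -> preserves
  Option E: v=55, gcd(1,55)=1 -> preserves

Answer: A B C D E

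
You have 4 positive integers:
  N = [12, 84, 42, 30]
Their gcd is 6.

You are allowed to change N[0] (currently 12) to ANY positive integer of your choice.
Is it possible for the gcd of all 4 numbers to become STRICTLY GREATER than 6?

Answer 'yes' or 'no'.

Answer: no

Derivation:
Current gcd = 6
gcd of all OTHER numbers (without N[0]=12): gcd([84, 42, 30]) = 6
The new gcd after any change is gcd(6, new_value).
This can be at most 6.
Since 6 = old gcd 6, the gcd can only stay the same or decrease.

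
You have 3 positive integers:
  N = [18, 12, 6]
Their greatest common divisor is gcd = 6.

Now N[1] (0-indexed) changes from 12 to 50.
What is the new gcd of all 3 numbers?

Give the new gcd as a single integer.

Answer: 2

Derivation:
Numbers: [18, 12, 6], gcd = 6
Change: index 1, 12 -> 50
gcd of the OTHER numbers (without index 1): gcd([18, 6]) = 6
New gcd = gcd(g_others, new_val) = gcd(6, 50) = 2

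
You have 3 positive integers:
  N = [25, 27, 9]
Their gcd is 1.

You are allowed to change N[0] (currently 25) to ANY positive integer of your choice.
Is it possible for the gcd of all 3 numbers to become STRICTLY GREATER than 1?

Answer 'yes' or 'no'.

Answer: yes

Derivation:
Current gcd = 1
gcd of all OTHER numbers (without N[0]=25): gcd([27, 9]) = 9
The new gcd after any change is gcd(9, new_value).
This can be at most 9.
Since 9 > old gcd 1, the gcd CAN increase (e.g., set N[0] = 9).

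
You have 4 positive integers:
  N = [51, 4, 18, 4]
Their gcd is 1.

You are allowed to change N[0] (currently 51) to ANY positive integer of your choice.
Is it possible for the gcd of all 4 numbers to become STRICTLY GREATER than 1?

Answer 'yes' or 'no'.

Answer: yes

Derivation:
Current gcd = 1
gcd of all OTHER numbers (without N[0]=51): gcd([4, 18, 4]) = 2
The new gcd after any change is gcd(2, new_value).
This can be at most 2.
Since 2 > old gcd 1, the gcd CAN increase (e.g., set N[0] = 2).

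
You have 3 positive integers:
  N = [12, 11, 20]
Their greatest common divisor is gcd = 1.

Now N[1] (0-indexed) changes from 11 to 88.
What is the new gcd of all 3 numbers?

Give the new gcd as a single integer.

Numbers: [12, 11, 20], gcd = 1
Change: index 1, 11 -> 88
gcd of the OTHER numbers (without index 1): gcd([12, 20]) = 4
New gcd = gcd(g_others, new_val) = gcd(4, 88) = 4

Answer: 4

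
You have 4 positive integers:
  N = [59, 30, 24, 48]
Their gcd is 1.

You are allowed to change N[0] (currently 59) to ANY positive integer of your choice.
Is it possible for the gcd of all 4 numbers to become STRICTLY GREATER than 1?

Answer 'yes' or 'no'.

Answer: yes

Derivation:
Current gcd = 1
gcd of all OTHER numbers (without N[0]=59): gcd([30, 24, 48]) = 6
The new gcd after any change is gcd(6, new_value).
This can be at most 6.
Since 6 > old gcd 1, the gcd CAN increase (e.g., set N[0] = 6).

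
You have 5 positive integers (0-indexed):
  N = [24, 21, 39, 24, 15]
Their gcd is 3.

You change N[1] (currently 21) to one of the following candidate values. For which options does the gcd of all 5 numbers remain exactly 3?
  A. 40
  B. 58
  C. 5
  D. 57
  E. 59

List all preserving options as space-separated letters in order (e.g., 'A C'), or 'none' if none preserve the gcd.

Answer: D

Derivation:
Old gcd = 3; gcd of others (without N[1]) = 3
New gcd for candidate v: gcd(3, v). Preserves old gcd iff gcd(3, v) = 3.
  Option A: v=40, gcd(3,40)=1 -> changes
  Option B: v=58, gcd(3,58)=1 -> changes
  Option C: v=5, gcd(3,5)=1 -> changes
  Option D: v=57, gcd(3,57)=3 -> preserves
  Option E: v=59, gcd(3,59)=1 -> changes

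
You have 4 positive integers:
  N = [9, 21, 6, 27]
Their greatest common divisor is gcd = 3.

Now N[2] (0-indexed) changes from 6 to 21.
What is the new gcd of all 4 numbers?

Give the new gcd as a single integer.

Answer: 3

Derivation:
Numbers: [9, 21, 6, 27], gcd = 3
Change: index 2, 6 -> 21
gcd of the OTHER numbers (without index 2): gcd([9, 21, 27]) = 3
New gcd = gcd(g_others, new_val) = gcd(3, 21) = 3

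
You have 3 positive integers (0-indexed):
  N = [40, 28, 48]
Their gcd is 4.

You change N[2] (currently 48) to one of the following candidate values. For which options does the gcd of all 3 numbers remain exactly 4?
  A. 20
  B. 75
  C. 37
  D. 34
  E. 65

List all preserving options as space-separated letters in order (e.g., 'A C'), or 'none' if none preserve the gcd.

Old gcd = 4; gcd of others (without N[2]) = 4
New gcd for candidate v: gcd(4, v). Preserves old gcd iff gcd(4, v) = 4.
  Option A: v=20, gcd(4,20)=4 -> preserves
  Option B: v=75, gcd(4,75)=1 -> changes
  Option C: v=37, gcd(4,37)=1 -> changes
  Option D: v=34, gcd(4,34)=2 -> changes
  Option E: v=65, gcd(4,65)=1 -> changes

Answer: A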